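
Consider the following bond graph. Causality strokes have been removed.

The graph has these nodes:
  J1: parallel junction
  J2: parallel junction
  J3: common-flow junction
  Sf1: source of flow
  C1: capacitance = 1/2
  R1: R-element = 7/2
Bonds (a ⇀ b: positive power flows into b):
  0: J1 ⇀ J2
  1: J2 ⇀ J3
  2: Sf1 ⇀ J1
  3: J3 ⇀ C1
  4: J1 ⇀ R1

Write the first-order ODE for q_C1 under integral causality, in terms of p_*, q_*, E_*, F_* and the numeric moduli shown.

β2 stroke at Sf1  (source Sf1 imposes f)
β3 stroke at J3  (C1: C, integral causality)
β1 stroke at J2  (closing 1-jn rule on J3)
β0 stroke at J1  (J2: bond 1 brought effort, rest push out)
β4 stroke at R1  (J1: bond 0 brought effort, rest push out)

dq_C1/dt = F_Sf1 - 4*q_C1/7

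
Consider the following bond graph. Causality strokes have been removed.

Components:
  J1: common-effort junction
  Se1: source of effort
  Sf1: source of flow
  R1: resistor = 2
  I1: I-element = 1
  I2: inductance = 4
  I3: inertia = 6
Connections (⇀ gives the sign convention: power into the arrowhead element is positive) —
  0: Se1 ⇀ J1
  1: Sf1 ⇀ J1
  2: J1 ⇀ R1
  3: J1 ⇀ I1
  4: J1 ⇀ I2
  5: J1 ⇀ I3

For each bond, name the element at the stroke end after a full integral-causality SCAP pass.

β0 stroke→J1  (source Se1 imposes e)
β1 stroke→Sf1  (source Sf1 imposes f)
β2 stroke→R1  (0-jn J1 has e-setter on 0)
β3 stroke→I1  (common-e at J1 fixed by 0)
β4 stroke→I2  (J1 effort already set via bond 0)
β5 stroke→I3  (common-e at J1 fixed by 0)

bond 0 stroke at J1
bond 1 stroke at Sf1
bond 2 stroke at R1
bond 3 stroke at I1
bond 4 stroke at I2
bond 5 stroke at I3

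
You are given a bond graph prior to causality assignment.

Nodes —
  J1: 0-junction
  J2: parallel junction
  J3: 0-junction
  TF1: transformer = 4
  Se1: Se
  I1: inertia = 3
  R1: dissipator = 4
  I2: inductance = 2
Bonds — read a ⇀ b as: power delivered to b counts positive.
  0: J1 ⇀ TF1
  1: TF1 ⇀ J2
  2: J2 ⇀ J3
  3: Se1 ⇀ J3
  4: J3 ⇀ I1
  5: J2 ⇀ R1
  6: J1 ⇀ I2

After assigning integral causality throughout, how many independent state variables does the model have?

#3 stroke at J3  (Se1 fixes effort; stroke away)
#2 stroke at J2  (common-e at J3 fixed by 3)
#4 stroke at I1  (0-jn J3 has e-setter on 3)
#1 stroke at TF1  (J2 effort already set via bond 2)
#5 stroke at R1  (J2 effort already set via bond 2)
#0 stroke at J1  (TF TF1: opposite of bond 1)
#6 stroke at I2  (0-jn J1 has e-setter on 0)

2  (I1, I2 all integral)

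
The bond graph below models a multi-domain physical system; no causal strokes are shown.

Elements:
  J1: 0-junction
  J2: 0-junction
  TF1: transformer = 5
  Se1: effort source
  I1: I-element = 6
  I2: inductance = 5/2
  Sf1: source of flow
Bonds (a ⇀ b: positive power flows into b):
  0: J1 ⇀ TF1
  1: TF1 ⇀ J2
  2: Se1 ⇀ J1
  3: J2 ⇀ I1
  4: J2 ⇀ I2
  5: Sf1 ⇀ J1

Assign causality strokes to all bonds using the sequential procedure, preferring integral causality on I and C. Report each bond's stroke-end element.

b0 stroke→TF1
b1 stroke→J2
b2 stroke→J1
b3 stroke→I1
b4 stroke→I2
b5 stroke→Sf1

#2 →J1  (Se1: effort source, stroke at far end)
#5 →Sf1  (source Sf1 imposes f)
#0 →TF1  (common-e at J1 fixed by 2)
#1 →J2  (through TF1, causality passes straight; one stroke at TF1)
#3 →I1  (common-e at J2 fixed by 1)
#4 →I2  (common-e at J2 fixed by 1)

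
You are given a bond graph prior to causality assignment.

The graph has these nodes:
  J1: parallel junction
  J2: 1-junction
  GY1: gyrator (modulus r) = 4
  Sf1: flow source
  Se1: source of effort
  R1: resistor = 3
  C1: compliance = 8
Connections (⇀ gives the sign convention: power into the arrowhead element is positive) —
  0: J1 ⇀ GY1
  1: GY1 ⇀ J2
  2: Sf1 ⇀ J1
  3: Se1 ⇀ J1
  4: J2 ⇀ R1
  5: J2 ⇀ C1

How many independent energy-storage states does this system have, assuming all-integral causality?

β2 →Sf1  (Sf1 (Sf) sets flow on bond)
β3 →J1  (Se1 (Se) sets effort on bond)
β0 →GY1  (J1 effort already set via bond 3)
β1 →GY1  (GY1 both-in/both-out from 0)
β4 →J2  (common-f at J2 fixed by 1)
β5 →J2  (J2 flow already set via bond 1)

1  (C1 all integral)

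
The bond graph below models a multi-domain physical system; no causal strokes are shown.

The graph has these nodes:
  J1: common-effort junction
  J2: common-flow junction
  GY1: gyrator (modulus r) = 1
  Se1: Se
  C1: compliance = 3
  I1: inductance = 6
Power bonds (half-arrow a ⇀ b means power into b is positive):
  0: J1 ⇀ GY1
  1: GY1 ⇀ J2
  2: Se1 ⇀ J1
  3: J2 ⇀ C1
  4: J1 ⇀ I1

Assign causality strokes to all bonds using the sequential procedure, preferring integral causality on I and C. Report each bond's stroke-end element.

b2 →J1  (Se1: effort source, stroke at far end)
b0 →GY1  (0-jn J1 has e-setter on 2)
b4 →I1  (common-e at J1 fixed by 2)
b1 →GY1  (GY GY1: same side as bond 0)
b3 →J2  (J2 flow already set via bond 1)

#0 |GY1
#1 |GY1
#2 |J1
#3 |J2
#4 |I1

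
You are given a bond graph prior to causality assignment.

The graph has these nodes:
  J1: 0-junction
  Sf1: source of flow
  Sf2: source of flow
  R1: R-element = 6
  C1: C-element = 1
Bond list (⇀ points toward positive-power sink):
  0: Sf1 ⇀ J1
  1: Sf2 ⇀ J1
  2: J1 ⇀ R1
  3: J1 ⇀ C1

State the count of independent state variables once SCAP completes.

1  (C1 all integral)

#0 →Sf1  (Sf1: flow source, stroke at near end)
#1 →Sf2  (source Sf2 imposes f)
#3 →J1  (C1: C, integral causality)
#2 →R1  (J1 effort already set via bond 3)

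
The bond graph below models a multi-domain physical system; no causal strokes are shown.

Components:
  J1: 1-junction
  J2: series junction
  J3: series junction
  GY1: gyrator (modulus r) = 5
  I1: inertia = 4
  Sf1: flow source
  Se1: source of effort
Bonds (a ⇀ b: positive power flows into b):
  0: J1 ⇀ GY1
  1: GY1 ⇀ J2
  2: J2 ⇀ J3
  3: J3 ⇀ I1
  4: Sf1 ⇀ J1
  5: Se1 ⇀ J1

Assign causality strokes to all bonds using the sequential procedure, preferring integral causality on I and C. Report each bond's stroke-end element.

bond 0 stroke at J1
bond 1 stroke at J2
bond 2 stroke at J3
bond 3 stroke at I1
bond 4 stroke at Sf1
bond 5 stroke at J1

β4 |Sf1  (Sf1 (Sf) sets flow on bond)
β5 |J1  (Se1 (Se) sets effort on bond)
β0 |J1  (J1 flow already set via bond 4)
β1 |J2  (GY GY1: same side as bond 0)
β2 |J3  (only one flow-in slot at J2)
β3 |I1  (only one flow-in slot at J3)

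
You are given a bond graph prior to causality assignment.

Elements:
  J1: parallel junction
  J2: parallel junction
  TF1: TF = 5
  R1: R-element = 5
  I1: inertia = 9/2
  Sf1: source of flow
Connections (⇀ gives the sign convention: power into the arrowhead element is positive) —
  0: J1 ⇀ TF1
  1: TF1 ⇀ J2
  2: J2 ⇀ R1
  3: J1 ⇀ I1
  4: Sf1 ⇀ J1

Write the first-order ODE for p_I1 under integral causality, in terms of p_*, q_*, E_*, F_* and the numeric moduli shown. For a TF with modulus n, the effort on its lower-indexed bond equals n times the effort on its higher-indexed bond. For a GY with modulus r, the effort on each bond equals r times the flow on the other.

dp_I1/dt = 125*F_Sf1 - 250*p_I1/9

b4 →Sf1  (Sf1 fixes flow; stroke at Sf1)
b3 →I1  (prefer integral on I1)
b0 →J1  (J1: last free bond brings effort in)
b1 →TF1  (through TF1, causality passes straight; one stroke at TF1)
b2 →J2  (closing 0-jn rule on J2)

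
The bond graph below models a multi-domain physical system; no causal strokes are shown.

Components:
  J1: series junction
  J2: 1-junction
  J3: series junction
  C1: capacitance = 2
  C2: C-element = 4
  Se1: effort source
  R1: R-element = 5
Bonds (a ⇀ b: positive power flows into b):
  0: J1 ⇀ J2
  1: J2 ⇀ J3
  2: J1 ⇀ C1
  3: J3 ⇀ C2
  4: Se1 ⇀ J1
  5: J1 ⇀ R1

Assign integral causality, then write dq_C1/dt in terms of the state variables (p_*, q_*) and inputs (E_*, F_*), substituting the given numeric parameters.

bond 4 stroke→J1  (Se1 (Se) sets effort on bond)
bond 2 stroke→J1  (C1: C, integral causality)
bond 3 stroke→J3  (C2 outputs effort q/C2)
bond 1 stroke→J2  (J3: last free bond brings flow in)
bond 0 stroke→J1  (J2 needs exactly one f-in)
bond 5 stroke→R1  (closing 1-jn rule on J1)

dq_C1/dt = E_Se1/5 - q_C1/10 - q_C2/20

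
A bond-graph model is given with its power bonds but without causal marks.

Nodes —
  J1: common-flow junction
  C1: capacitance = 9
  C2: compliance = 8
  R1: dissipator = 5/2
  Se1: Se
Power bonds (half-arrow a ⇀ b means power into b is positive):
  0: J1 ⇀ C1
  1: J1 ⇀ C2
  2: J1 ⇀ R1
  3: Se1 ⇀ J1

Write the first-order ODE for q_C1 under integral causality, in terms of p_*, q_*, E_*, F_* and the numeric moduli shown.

dq_C1/dt = 2*E_Se1/5 - 2*q_C1/45 - q_C2/20

β3 stroke→J1  (Se1 fixes effort; stroke away)
β0 stroke→J1  (C1 outputs effort q/C1)
β1 stroke→J1  (C2: C, integral causality)
β2 stroke→R1  (J1 needs exactly one f-in)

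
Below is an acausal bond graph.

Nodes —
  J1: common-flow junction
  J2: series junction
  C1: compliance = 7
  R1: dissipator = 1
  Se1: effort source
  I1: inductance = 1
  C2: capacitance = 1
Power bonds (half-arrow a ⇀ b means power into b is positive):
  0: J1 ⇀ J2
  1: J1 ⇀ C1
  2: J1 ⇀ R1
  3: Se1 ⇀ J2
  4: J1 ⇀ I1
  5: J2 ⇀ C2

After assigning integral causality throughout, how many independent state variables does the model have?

3  (C1, C2, I1 all integral)

b3 |J2  (source Se1 imposes e)
b1 |J1  (prefer integral on C1)
b4 |I1  (prefer integral on I1)
b0 |J1  (J1 flow already set via bond 4)
b2 |J1  (J1 flow already set via bond 4)
b5 |J2  (common-f at J2 fixed by 0)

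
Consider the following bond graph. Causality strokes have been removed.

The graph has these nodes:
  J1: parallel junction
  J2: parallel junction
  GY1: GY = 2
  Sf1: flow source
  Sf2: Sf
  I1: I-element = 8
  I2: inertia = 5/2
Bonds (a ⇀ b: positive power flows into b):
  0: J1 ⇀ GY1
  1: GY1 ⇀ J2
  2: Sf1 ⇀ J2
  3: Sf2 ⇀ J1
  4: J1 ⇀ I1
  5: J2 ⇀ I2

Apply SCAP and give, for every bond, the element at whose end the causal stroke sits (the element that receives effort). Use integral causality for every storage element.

b2 stroke at Sf1  (Sf1 (Sf) sets flow on bond)
b3 stroke at Sf2  (Sf2 fixes flow; stroke at Sf2)
b4 stroke at I1  (prefer integral on I1)
b0 stroke at J1  (J1 needs exactly one e-in)
b1 stroke at J2  (through GY1, causality inverts; strokes same side of GY1)
b5 stroke at I2  (0-jn J2 has e-setter on 1)

#0 stroke→J1
#1 stroke→J2
#2 stroke→Sf1
#3 stroke→Sf2
#4 stroke→I1
#5 stroke→I2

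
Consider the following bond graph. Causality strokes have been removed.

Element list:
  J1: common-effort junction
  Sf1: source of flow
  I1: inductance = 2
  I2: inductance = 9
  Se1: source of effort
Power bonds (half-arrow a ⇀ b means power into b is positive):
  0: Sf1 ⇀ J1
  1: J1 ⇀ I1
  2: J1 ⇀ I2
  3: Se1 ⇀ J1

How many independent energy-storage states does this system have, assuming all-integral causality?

bond 0 |Sf1  (Sf1 fixes flow; stroke at Sf1)
bond 3 |J1  (source Se1 imposes e)
bond 1 |I1  (J1: bond 3 brought effort, rest push out)
bond 2 |I2  (common-e at J1 fixed by 3)

2  (I1, I2 all integral)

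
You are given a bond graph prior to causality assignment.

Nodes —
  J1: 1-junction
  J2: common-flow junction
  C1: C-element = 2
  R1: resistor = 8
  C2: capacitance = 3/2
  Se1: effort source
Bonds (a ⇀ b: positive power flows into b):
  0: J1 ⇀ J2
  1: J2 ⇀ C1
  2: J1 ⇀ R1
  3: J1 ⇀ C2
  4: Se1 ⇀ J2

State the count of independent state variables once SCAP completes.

bond 4 →J2  (Se1: effort source, stroke at far end)
bond 1 →J2  (C1 outputs effort q/C1)
bond 0 →J1  (only one flow-in slot at J2)
bond 3 →J1  (C2 integral (e out))
bond 2 →R1  (J1 needs exactly one f-in)

2  (C1, C2 all integral)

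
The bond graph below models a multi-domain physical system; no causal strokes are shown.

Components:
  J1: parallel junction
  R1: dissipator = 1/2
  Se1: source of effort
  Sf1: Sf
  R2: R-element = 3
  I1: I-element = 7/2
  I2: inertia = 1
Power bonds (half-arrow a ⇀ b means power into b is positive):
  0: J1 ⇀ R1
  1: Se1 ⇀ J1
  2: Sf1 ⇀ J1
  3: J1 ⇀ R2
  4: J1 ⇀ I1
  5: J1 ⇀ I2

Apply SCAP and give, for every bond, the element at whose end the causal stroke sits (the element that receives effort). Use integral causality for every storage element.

bond 1 →J1  (Se1 fixes effort; stroke away)
bond 2 →Sf1  (Sf1 (Sf) sets flow on bond)
bond 0 →R1  (0-jn J1 has e-setter on 1)
bond 3 →R2  (0-jn J1 has e-setter on 1)
bond 4 →I1  (J1 effort already set via bond 1)
bond 5 →I2  (J1: bond 1 brought effort, rest push out)

b0 stroke at R1
b1 stroke at J1
b2 stroke at Sf1
b3 stroke at R2
b4 stroke at I1
b5 stroke at I2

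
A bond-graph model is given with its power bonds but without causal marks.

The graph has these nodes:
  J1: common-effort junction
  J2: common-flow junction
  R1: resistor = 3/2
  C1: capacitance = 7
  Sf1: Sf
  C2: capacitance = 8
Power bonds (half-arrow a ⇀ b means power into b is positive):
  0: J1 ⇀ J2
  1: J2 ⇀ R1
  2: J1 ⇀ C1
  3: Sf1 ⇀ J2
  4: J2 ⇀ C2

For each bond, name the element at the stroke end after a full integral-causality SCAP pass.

#0 stroke at J2
#1 stroke at J2
#2 stroke at J1
#3 stroke at Sf1
#4 stroke at J2

b3 stroke at Sf1  (source Sf1 imposes f)
b0 stroke at J2  (common-f at J2 fixed by 3)
b1 stroke at J2  (J2: bond 3 brought flow, rest push out)
b4 stroke at J2  (common-f at J2 fixed by 3)
b2 stroke at J1  (J1 needs exactly one e-in)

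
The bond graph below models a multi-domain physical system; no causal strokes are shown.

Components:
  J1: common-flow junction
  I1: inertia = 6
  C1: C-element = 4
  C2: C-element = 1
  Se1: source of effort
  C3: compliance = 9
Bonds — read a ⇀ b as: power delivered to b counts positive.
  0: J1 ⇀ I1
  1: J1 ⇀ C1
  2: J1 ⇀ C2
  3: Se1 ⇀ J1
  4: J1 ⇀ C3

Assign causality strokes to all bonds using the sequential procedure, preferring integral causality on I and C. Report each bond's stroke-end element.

β3 |J1  (Se1: effort source, stroke at far end)
β0 |I1  (I1: I, integral causality)
β1 |J1  (1-jn J1 has f-setter on 0)
β2 |J1  (J1: bond 0 brought flow, rest push out)
β4 |J1  (1-jn J1 has f-setter on 0)

b0 stroke at I1
b1 stroke at J1
b2 stroke at J1
b3 stroke at J1
b4 stroke at J1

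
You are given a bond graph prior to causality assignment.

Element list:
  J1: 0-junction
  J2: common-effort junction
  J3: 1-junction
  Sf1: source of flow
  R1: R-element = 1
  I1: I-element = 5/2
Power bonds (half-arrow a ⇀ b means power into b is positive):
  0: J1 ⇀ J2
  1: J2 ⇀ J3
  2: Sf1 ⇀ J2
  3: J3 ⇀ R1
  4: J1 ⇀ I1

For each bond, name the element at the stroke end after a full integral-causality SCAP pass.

b0 stroke→J1
b1 stroke→J2
b2 stroke→Sf1
b3 stroke→J3
b4 stroke→I1

#2 stroke→Sf1  (source Sf1 imposes f)
#4 stroke→I1  (I1 outputs flow p/I1)
#0 stroke→J1  (J1 needs exactly one e-in)
#1 stroke→J2  (only one effort-in slot at J2)
#3 stroke→J3  (1-jn J3 has f-setter on 1)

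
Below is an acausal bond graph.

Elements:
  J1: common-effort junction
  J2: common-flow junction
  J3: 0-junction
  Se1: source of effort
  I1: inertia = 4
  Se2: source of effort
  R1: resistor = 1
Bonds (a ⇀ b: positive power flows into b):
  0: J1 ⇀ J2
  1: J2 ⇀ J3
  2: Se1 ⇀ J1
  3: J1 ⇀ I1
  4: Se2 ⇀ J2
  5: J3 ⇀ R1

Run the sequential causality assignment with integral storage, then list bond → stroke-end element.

bond 2 |J1  (Se1 (Se) sets effort on bond)
bond 4 |J2  (Se2: effort source, stroke at far end)
bond 0 |J2  (J1: bond 2 brought effort, rest push out)
bond 3 |I1  (J1 effort already set via bond 2)
bond 1 |J3  (only one flow-in slot at J2)
bond 5 |R1  (J3: bond 1 brought effort, rest push out)

#0 →J2
#1 →J3
#2 →J1
#3 →I1
#4 →J2
#5 →R1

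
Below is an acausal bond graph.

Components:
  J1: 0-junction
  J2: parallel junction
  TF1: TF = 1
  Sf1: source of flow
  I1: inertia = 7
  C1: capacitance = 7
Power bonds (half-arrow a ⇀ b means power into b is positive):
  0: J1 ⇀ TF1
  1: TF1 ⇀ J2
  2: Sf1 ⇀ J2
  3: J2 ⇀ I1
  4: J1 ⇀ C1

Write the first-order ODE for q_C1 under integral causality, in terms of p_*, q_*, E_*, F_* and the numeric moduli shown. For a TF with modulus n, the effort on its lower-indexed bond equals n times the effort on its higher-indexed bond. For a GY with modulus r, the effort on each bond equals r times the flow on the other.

dq_C1/dt = F_Sf1 - p_I1/7

#2 →Sf1  (Sf1: flow source, stroke at near end)
#3 →I1  (prefer integral on I1)
#1 →J2  (J2 needs exactly one e-in)
#0 →TF1  (through TF1, causality passes straight; one stroke at TF1)
#4 →J1  (J1: last free bond brings effort in)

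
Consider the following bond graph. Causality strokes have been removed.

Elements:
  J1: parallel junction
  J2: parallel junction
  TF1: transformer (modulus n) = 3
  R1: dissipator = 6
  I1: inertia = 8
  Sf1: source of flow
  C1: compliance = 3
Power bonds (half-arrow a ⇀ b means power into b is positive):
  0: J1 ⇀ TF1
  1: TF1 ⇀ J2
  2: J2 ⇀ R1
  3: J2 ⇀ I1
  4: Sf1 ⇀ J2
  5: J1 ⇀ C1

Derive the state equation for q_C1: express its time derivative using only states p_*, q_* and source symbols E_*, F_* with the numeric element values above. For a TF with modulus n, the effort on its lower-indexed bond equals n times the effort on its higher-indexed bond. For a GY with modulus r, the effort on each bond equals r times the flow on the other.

dq_C1/dt = F_Sf1/3 - p_I1/24 - q_C1/162

β4 |Sf1  (Sf1: flow source, stroke at near end)
β3 |I1  (I1 integral (f out))
β5 |J1  (C1: C, integral causality)
β0 |TF1  (J1: bond 5 brought effort, rest push out)
β1 |J2  (TF1: transformer flips bond 0)
β2 |R1  (0-jn J2 has e-setter on 1)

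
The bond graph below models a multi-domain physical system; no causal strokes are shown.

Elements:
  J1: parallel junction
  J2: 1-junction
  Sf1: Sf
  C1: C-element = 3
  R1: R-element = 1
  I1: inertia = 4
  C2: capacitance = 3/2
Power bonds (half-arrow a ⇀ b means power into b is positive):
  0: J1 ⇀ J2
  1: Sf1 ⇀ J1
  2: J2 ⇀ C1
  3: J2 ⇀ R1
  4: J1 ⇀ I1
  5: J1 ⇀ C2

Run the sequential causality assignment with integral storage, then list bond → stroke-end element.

bond 0 →J2
bond 1 →Sf1
bond 2 →J2
bond 3 →R1
bond 4 →I1
bond 5 →J1

bond 1 |Sf1  (Sf1 (Sf) sets flow on bond)
bond 2 |J2  (C1 outputs effort q/C1)
bond 4 |I1  (I1 integral (f out))
bond 5 |J1  (C2 integral (e out))
bond 0 |J2  (J1: bond 5 brought effort, rest push out)
bond 3 |R1  (J2 needs exactly one f-in)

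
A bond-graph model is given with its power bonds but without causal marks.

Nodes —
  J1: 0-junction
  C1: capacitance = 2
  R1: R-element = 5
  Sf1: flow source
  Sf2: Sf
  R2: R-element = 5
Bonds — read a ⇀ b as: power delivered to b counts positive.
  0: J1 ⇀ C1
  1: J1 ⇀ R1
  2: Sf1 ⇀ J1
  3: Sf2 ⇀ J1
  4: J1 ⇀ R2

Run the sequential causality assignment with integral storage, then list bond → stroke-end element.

#2 stroke at Sf1  (source Sf1 imposes f)
#3 stroke at Sf2  (Sf2 (Sf) sets flow on bond)
#0 stroke at J1  (C1 outputs effort q/C1)
#1 stroke at R1  (0-jn J1 has e-setter on 0)
#4 stroke at R2  (common-e at J1 fixed by 0)

bond 0 stroke→J1
bond 1 stroke→R1
bond 2 stroke→Sf1
bond 3 stroke→Sf2
bond 4 stroke→R2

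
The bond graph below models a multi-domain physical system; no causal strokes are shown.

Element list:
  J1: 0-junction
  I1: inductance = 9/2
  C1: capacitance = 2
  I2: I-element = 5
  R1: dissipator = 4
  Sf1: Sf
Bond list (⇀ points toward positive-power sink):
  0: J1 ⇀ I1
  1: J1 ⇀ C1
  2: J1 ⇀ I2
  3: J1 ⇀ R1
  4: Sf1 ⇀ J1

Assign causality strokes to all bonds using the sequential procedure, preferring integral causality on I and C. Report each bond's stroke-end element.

#0 →I1
#1 →J1
#2 →I2
#3 →R1
#4 →Sf1

#4 →Sf1  (Sf1 fixes flow; stroke at Sf1)
#0 →I1  (I1 outputs flow p/I1)
#1 →J1  (C1 integral (e out))
#2 →I2  (common-e at J1 fixed by 1)
#3 →R1  (J1 effort already set via bond 1)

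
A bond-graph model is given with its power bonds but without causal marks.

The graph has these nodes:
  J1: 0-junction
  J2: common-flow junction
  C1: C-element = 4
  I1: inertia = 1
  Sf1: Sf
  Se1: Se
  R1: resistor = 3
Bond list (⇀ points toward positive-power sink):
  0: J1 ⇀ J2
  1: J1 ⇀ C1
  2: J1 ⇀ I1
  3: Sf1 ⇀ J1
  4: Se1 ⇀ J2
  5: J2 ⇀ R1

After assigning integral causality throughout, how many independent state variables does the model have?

2  (C1, I1 all integral)

β3 |Sf1  (Sf1: flow source, stroke at near end)
β4 |J2  (Se1 fixes effort; stroke away)
β1 |J1  (prefer integral on C1)
β0 |J2  (J1: bond 1 brought effort, rest push out)
β2 |I1  (common-e at J1 fixed by 1)
β5 |R1  (J2 needs exactly one f-in)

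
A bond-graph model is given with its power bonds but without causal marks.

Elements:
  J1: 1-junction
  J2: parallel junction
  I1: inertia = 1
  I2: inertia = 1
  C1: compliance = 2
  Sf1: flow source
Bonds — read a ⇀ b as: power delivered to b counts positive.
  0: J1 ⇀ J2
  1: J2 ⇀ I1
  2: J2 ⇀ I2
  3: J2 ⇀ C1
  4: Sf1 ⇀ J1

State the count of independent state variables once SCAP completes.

3  (C1, I1, I2 all integral)

bond 4 |Sf1  (Sf1 fixes flow; stroke at Sf1)
bond 0 |J1  (common-f at J1 fixed by 4)
bond 1 |I1  (I1 outputs flow p/I1)
bond 2 |I2  (I2 outputs flow p/I2)
bond 3 |J2  (closing 0-jn rule on J2)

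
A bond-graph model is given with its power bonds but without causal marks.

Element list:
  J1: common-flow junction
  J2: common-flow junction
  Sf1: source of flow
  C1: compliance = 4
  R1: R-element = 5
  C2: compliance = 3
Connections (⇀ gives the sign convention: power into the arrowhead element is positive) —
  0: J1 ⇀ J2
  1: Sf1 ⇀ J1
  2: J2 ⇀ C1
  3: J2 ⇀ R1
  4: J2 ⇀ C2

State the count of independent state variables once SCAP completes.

bond 1 stroke→Sf1  (source Sf1 imposes f)
bond 0 stroke→J1  (J1: bond 1 brought flow, rest push out)
bond 2 stroke→J2  (common-f at J2 fixed by 0)
bond 3 stroke→J2  (common-f at J2 fixed by 0)
bond 4 stroke→J2  (1-jn J2 has f-setter on 0)

2  (C1, C2 all integral)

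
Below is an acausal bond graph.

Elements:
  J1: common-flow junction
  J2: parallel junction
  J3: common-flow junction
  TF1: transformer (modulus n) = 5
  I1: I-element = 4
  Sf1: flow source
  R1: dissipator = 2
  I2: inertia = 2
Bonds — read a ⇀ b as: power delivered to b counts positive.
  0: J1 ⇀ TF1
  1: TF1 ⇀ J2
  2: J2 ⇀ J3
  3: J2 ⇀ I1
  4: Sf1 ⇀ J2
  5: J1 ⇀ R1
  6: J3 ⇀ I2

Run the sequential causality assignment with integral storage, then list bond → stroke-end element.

bond 4 stroke at Sf1  (Sf1: flow source, stroke at near end)
bond 3 stroke at I1  (I1: I, integral causality)
bond 6 stroke at I2  (I2 outputs flow p/I2)
bond 2 stroke at J3  (J3: bond 6 brought flow, rest push out)
bond 1 stroke at J2  (closing 0-jn rule on J2)
bond 0 stroke at TF1  (TF TF1: opposite of bond 1)
bond 5 stroke at J1  (common-f at J1 fixed by 0)

bond 0 →TF1
bond 1 →J2
bond 2 →J3
bond 3 →I1
bond 4 →Sf1
bond 5 →J1
bond 6 →I2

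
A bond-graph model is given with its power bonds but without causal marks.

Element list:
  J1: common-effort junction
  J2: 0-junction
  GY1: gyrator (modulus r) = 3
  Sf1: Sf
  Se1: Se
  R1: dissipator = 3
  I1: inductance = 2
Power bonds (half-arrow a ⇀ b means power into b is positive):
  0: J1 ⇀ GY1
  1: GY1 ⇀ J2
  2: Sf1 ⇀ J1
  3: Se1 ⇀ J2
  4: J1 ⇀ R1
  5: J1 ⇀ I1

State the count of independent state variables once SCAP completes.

bond 2 |Sf1  (Sf1 fixes flow; stroke at Sf1)
bond 3 |J2  (Se1: effort source, stroke at far end)
bond 1 |GY1  (common-e at J2 fixed by 3)
bond 0 |GY1  (GY1: gyrator matches bond 1)
bond 5 |I1  (I1 outputs flow p/I1)
bond 4 |J1  (J1: last free bond brings effort in)

1  (I1 all integral)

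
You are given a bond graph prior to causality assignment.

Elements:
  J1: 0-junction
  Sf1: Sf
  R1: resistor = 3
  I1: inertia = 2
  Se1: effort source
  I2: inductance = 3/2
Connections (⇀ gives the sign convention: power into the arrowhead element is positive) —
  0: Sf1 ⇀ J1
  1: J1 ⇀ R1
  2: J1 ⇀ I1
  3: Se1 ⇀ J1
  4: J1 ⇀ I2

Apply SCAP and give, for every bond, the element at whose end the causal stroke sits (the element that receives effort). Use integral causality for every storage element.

b0 →Sf1  (Sf1 fixes flow; stroke at Sf1)
b3 →J1  (Se1: effort source, stroke at far end)
b1 →R1  (common-e at J1 fixed by 3)
b2 →I1  (0-jn J1 has e-setter on 3)
b4 →I2  (common-e at J1 fixed by 3)

β0 stroke at Sf1
β1 stroke at R1
β2 stroke at I1
β3 stroke at J1
β4 stroke at I2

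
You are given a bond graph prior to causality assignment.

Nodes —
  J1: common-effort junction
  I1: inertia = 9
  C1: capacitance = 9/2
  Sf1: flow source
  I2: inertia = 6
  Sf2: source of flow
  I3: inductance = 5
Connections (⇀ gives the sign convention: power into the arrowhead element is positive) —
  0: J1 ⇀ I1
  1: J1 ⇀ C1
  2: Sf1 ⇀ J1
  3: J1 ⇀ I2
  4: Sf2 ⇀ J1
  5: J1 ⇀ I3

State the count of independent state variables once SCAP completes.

b2 stroke→Sf1  (Sf1 (Sf) sets flow on bond)
b4 stroke→Sf2  (source Sf2 imposes f)
b0 stroke→I1  (I1 integral (f out))
b1 stroke→J1  (C1: C, integral causality)
b3 stroke→I2  (J1: bond 1 brought effort, rest push out)
b5 stroke→I3  (common-e at J1 fixed by 1)

4  (C1, I1, I2, I3 all integral)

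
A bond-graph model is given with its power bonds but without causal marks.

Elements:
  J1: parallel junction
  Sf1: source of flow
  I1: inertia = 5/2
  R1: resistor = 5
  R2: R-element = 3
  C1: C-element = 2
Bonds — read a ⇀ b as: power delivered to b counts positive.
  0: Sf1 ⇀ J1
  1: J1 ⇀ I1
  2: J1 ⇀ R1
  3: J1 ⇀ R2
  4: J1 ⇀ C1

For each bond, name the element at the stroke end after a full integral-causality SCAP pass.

b0 |Sf1  (Sf1 fixes flow; stroke at Sf1)
b1 |I1  (I1 integral (f out))
b4 |J1  (C1: C, integral causality)
b2 |R1  (J1: bond 4 brought effort, rest push out)
b3 |R2  (common-e at J1 fixed by 4)

β0 |Sf1
β1 |I1
β2 |R1
β3 |R2
β4 |J1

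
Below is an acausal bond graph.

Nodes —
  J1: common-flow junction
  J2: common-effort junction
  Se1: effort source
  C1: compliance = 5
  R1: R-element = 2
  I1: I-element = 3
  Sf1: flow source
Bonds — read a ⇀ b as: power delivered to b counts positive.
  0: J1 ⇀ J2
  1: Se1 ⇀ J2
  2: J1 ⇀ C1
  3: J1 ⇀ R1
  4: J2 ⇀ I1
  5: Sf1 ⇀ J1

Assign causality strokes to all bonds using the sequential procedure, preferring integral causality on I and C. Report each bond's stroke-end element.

bond 0 stroke at J1
bond 1 stroke at J2
bond 2 stroke at J1
bond 3 stroke at J1
bond 4 stroke at I1
bond 5 stroke at Sf1

β1 stroke at J2  (Se1: effort source, stroke at far end)
β5 stroke at Sf1  (Sf1: flow source, stroke at near end)
β0 stroke at J1  (J1: bond 5 brought flow, rest push out)
β2 stroke at J1  (common-f at J1 fixed by 5)
β3 stroke at J1  (J1: bond 5 brought flow, rest push out)
β4 stroke at I1  (J2 effort already set via bond 1)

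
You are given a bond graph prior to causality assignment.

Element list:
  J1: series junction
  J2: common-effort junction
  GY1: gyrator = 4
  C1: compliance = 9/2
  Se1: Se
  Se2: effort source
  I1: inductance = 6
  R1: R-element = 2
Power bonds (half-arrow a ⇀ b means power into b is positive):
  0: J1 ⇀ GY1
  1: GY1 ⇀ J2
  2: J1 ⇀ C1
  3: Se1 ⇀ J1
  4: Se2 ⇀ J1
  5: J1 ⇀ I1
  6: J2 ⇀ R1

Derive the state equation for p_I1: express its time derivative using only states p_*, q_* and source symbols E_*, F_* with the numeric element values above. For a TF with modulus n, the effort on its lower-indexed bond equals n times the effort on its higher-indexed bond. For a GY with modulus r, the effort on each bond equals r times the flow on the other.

bond 3 stroke→J1  (Se1: effort source, stroke at far end)
bond 4 stroke→J1  (Se2: effort source, stroke at far end)
bond 2 stroke→J1  (prefer integral on C1)
bond 5 stroke→I1  (I1 outputs flow p/I1)
bond 0 stroke→J1  (J1: bond 5 brought flow, rest push out)
bond 1 stroke→J2  (GY1 both-in/both-out from 0)
bond 6 stroke→R1  (0-jn J2 has e-setter on 1)

dp_I1/dt = E_Se1 + E_Se2 - 4*p_I1/3 - 2*q_C1/9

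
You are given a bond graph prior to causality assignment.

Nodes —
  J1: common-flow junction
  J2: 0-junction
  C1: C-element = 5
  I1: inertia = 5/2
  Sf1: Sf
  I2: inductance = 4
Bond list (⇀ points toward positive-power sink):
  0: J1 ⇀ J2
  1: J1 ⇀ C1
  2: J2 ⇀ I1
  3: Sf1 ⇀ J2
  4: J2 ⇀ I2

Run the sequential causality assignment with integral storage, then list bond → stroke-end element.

bond 3 |Sf1  (Sf1: flow source, stroke at near end)
bond 1 |J1  (C1: C, integral causality)
bond 0 |J2  (only one flow-in slot at J1)
bond 2 |I1  (common-e at J2 fixed by 0)
bond 4 |I2  (0-jn J2 has e-setter on 0)

#0 stroke at J2
#1 stroke at J1
#2 stroke at I1
#3 stroke at Sf1
#4 stroke at I2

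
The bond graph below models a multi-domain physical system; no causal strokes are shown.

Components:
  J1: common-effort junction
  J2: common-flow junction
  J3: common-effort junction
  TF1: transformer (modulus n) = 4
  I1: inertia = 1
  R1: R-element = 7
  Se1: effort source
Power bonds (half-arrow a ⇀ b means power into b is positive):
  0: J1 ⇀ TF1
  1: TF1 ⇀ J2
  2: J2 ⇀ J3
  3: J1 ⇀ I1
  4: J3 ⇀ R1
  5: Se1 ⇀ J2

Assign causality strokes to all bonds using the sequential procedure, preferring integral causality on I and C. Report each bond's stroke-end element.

bond 5 stroke at J2  (source Se1 imposes e)
bond 3 stroke at I1  (I1 outputs flow p/I1)
bond 0 stroke at J1  (only one effort-in slot at J1)
bond 1 stroke at TF1  (through TF1, causality passes straight; one stroke at TF1)
bond 2 stroke at J2  (J2: bond 1 brought flow, rest push out)
bond 4 stroke at J3  (closing 0-jn rule on J3)

b0 stroke at J1
b1 stroke at TF1
b2 stroke at J2
b3 stroke at I1
b4 stroke at J3
b5 stroke at J2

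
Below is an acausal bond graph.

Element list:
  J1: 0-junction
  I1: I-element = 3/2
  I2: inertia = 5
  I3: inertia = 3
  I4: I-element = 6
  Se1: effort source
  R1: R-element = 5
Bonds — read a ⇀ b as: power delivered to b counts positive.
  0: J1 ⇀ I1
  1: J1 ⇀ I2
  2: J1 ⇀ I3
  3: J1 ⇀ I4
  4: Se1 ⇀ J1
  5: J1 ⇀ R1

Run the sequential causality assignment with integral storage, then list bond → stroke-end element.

b4 stroke→J1  (Se1 (Se) sets effort on bond)
b0 stroke→I1  (J1: bond 4 brought effort, rest push out)
b1 stroke→I2  (common-e at J1 fixed by 4)
b2 stroke→I3  (common-e at J1 fixed by 4)
b3 stroke→I4  (0-jn J1 has e-setter on 4)
b5 stroke→R1  (0-jn J1 has e-setter on 4)

bond 0 stroke at I1
bond 1 stroke at I2
bond 2 stroke at I3
bond 3 stroke at I4
bond 4 stroke at J1
bond 5 stroke at R1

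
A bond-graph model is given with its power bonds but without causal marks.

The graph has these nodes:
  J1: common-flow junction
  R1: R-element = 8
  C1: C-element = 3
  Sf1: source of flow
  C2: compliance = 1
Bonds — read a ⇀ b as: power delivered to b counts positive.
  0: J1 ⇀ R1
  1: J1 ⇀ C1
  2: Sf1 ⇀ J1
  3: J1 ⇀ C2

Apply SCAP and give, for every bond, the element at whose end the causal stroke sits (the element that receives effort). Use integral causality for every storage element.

#2 stroke→Sf1  (Sf1 fixes flow; stroke at Sf1)
#0 stroke→J1  (1-jn J1 has f-setter on 2)
#1 stroke→J1  (J1: bond 2 brought flow, rest push out)
#3 stroke→J1  (J1: bond 2 brought flow, rest push out)

β0 |J1
β1 |J1
β2 |Sf1
β3 |J1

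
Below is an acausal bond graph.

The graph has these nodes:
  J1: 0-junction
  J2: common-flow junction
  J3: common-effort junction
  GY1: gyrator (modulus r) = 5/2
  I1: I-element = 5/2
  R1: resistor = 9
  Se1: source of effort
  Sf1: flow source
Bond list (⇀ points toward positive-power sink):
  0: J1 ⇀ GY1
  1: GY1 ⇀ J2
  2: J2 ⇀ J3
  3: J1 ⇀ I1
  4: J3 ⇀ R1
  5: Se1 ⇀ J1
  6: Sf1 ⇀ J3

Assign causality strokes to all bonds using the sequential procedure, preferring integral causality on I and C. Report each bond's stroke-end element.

b5 stroke at J1  (source Se1 imposes e)
b6 stroke at Sf1  (Sf1: flow source, stroke at near end)
b0 stroke at GY1  (0-jn J1 has e-setter on 5)
b3 stroke at I1  (0-jn J1 has e-setter on 5)
b1 stroke at GY1  (through GY1, causality inverts; strokes same side of GY1)
b2 stroke at J2  (common-f at J2 fixed by 1)
b4 stroke at J3  (J3: last free bond brings effort in)

β0 stroke→GY1
β1 stroke→GY1
β2 stroke→J2
β3 stroke→I1
β4 stroke→J3
β5 stroke→J1
β6 stroke→Sf1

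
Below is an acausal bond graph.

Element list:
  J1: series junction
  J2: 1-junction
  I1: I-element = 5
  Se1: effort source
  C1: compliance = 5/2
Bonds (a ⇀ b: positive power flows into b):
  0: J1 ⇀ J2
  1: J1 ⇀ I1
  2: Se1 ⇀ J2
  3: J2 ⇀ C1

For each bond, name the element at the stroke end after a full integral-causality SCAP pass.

bond 0 stroke at J1
bond 1 stroke at I1
bond 2 stroke at J2
bond 3 stroke at J2

β2 →J2  (Se1 (Se) sets effort on bond)
β1 →I1  (I1 outputs flow p/I1)
β0 →J1  (J1: bond 1 brought flow, rest push out)
β3 →J2  (J2 flow already set via bond 0)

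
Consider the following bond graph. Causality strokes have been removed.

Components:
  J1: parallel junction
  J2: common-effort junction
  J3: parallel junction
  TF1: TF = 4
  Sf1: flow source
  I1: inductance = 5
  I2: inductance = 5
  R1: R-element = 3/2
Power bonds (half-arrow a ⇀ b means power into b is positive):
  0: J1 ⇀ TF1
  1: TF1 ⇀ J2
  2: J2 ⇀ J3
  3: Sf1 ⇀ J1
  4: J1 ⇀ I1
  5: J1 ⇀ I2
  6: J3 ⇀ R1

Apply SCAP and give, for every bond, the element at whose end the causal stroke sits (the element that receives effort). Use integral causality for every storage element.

#3 stroke at Sf1  (source Sf1 imposes f)
#4 stroke at I1  (prefer integral on I1)
#5 stroke at I2  (I2: I, integral causality)
#0 stroke at J1  (only one effort-in slot at J1)
#1 stroke at TF1  (through TF1, causality passes straight; one stroke at TF1)
#2 stroke at J2  (only one effort-in slot at J2)
#6 stroke at J3  (J3: last free bond brings effort in)

#0 |J1
#1 |TF1
#2 |J2
#3 |Sf1
#4 |I1
#5 |I2
#6 |J3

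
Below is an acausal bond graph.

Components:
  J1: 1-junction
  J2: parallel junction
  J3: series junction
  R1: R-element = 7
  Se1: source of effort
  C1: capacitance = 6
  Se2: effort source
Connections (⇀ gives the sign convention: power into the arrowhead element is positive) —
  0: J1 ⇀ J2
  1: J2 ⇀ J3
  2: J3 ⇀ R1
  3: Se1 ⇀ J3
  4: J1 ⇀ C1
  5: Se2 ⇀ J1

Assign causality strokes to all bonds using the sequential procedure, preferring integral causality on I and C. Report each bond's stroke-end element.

β3 stroke at J3  (Se1: effort source, stroke at far end)
β5 stroke at J1  (Se2 (Se) sets effort on bond)
β4 stroke at J1  (C1: C, integral causality)
β0 stroke at J2  (only one flow-in slot at J1)
β1 stroke at J3  (J2: bond 0 brought effort, rest push out)
β2 stroke at R1  (J3: last free bond brings flow in)

bond 0 stroke→J2
bond 1 stroke→J3
bond 2 stroke→R1
bond 3 stroke→J3
bond 4 stroke→J1
bond 5 stroke→J1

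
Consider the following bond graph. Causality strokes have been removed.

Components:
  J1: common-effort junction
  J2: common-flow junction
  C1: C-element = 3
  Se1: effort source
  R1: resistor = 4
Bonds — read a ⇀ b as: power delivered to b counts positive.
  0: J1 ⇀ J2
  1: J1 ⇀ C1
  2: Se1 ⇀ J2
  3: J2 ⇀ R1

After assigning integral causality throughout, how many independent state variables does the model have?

1  (C1 all integral)

b2 |J2  (Se1 fixes effort; stroke away)
b1 |J1  (prefer integral on C1)
b0 |J2  (J1: bond 1 brought effort, rest push out)
b3 |R1  (only one flow-in slot at J2)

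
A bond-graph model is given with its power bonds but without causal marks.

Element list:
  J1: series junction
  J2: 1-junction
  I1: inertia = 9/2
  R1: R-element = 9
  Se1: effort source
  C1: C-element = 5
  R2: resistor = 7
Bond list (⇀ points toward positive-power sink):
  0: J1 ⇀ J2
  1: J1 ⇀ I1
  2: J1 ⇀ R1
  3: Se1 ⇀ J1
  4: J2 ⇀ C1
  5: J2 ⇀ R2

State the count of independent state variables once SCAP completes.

2  (C1, I1 all integral)

b3 →J1  (Se1 (Se) sets effort on bond)
b1 →I1  (I1 integral (f out))
b0 →J1  (J1: bond 1 brought flow, rest push out)
b2 →J1  (J1: bond 1 brought flow, rest push out)
b4 →J2  (J2: bond 0 brought flow, rest push out)
b5 →J2  (1-jn J2 has f-setter on 0)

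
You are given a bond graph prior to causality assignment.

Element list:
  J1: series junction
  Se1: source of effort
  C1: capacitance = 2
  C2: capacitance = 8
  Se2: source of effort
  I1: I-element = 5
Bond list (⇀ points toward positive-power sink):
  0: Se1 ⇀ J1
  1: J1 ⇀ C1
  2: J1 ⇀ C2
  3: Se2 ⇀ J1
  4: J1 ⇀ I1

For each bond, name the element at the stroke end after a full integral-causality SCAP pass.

b0 stroke at J1
b1 stroke at J1
b2 stroke at J1
b3 stroke at J1
b4 stroke at I1

β0 |J1  (Se1: effort source, stroke at far end)
β3 |J1  (Se2: effort source, stroke at far end)
β1 |J1  (prefer integral on C1)
β2 |J1  (C2 integral (e out))
β4 |I1  (only one flow-in slot at J1)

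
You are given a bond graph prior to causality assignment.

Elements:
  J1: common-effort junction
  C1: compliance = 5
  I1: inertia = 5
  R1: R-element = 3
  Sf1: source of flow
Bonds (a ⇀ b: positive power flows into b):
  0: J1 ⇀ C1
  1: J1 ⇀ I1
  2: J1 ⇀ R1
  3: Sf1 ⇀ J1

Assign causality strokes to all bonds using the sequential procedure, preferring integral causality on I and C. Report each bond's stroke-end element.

β3 →Sf1  (Sf1 fixes flow; stroke at Sf1)
β0 →J1  (C1: C, integral causality)
β1 →I1  (0-jn J1 has e-setter on 0)
β2 →R1  (common-e at J1 fixed by 0)

b0 |J1
b1 |I1
b2 |R1
b3 |Sf1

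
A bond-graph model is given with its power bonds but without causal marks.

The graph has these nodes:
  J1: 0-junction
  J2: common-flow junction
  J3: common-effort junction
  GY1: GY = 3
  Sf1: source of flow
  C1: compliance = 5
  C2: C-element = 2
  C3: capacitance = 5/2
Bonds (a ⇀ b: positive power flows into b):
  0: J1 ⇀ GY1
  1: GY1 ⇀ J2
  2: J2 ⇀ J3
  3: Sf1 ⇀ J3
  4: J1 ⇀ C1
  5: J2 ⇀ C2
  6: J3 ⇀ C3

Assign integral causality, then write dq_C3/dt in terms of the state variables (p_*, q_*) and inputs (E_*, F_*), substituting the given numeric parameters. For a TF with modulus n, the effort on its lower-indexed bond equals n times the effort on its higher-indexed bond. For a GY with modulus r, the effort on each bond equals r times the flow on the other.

dq_C3/dt = F_Sf1 + q_C1/15

β3 stroke→Sf1  (Sf1 fixes flow; stroke at Sf1)
β4 stroke→J1  (prefer integral on C1)
β0 stroke→GY1  (0-jn J1 has e-setter on 4)
β1 stroke→GY1  (GY1: gyrator matches bond 0)
β2 stroke→J2  (J2 flow already set via bond 1)
β5 stroke→J2  (common-f at J2 fixed by 1)
β6 stroke→J3  (closing 0-jn rule on J3)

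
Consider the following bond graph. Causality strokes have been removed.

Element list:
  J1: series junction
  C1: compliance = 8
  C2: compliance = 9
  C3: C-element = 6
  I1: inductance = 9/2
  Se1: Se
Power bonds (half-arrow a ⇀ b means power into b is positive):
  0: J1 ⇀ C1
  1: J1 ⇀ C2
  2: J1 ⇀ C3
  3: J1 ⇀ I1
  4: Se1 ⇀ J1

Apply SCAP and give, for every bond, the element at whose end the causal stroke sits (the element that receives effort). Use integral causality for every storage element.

b4 stroke→J1  (Se1 (Se) sets effort on bond)
b0 stroke→J1  (C1: C, integral causality)
b1 stroke→J1  (prefer integral on C2)
b2 stroke→J1  (C3: C, integral causality)
b3 stroke→I1  (closing 1-jn rule on J1)

bond 0 →J1
bond 1 →J1
bond 2 →J1
bond 3 →I1
bond 4 →J1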